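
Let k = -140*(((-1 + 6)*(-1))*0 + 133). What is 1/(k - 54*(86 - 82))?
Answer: -1/18836 ≈ -5.3090e-5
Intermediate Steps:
k = -18620 (k = -140*((5*(-1))*0 + 133) = -140*(-5*0 + 133) = -140*(0 + 133) = -140*133 = -18620)
1/(k - 54*(86 - 82)) = 1/(-18620 - 54*(86 - 82)) = 1/(-18620 - 54*4) = 1/(-18620 - 216) = 1/(-18836) = -1/18836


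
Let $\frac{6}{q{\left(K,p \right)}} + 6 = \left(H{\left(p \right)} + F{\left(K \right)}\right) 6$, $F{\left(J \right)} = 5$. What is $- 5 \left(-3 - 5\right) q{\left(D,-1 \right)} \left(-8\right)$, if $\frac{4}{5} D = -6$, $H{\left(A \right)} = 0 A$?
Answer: $-80$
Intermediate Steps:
$H{\left(A \right)} = 0$
$D = - \frac{15}{2}$ ($D = \frac{5}{4} \left(-6\right) = - \frac{15}{2} \approx -7.5$)
$q{\left(K,p \right)} = \frac{1}{4}$ ($q{\left(K,p \right)} = \frac{6}{-6 + \left(0 + 5\right) 6} = \frac{6}{-6 + 5 \cdot 6} = \frac{6}{-6 + 30} = \frac{6}{24} = 6 \cdot \frac{1}{24} = \frac{1}{4}$)
$- 5 \left(-3 - 5\right) q{\left(D,-1 \right)} \left(-8\right) = - 5 \left(-3 - 5\right) \frac{1}{4} \left(-8\right) = \left(-5\right) \left(-8\right) \frac{1}{4} \left(-8\right) = 40 \cdot \frac{1}{4} \left(-8\right) = 10 \left(-8\right) = -80$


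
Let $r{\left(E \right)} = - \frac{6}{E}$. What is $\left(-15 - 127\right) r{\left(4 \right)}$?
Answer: $213$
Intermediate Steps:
$\left(-15 - 127\right) r{\left(4 \right)} = \left(-15 - 127\right) \left(- \frac{6}{4}\right) = - 142 \left(\left(-6\right) \frac{1}{4}\right) = \left(-142\right) \left(- \frac{3}{2}\right) = 213$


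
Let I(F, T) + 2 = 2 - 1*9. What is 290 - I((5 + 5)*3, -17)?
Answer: 299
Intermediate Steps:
I(F, T) = -9 (I(F, T) = -2 + (2 - 1*9) = -2 + (2 - 9) = -2 - 7 = -9)
290 - I((5 + 5)*3, -17) = 290 - 1*(-9) = 290 + 9 = 299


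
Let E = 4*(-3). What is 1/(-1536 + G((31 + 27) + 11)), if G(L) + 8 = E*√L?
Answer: -193/296750 + 3*√69/593500 ≈ -0.00060839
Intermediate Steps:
E = -12
G(L) = -8 - 12*√L
1/(-1536 + G((31 + 27) + 11)) = 1/(-1536 + (-8 - 12*√((31 + 27) + 11))) = 1/(-1536 + (-8 - 12*√(58 + 11))) = 1/(-1536 + (-8 - 12*√69)) = 1/(-1544 - 12*√69)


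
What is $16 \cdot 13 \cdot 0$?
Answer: $0$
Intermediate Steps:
$16 \cdot 13 \cdot 0 = 208 \cdot 0 = 0$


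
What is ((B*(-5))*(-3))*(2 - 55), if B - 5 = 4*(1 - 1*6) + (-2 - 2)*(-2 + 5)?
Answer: 21465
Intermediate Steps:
B = -27 (B = 5 + (4*(1 - 1*6) + (-2 - 2)*(-2 + 5)) = 5 + (4*(1 - 6) - 4*3) = 5 + (4*(-5) - 12) = 5 + (-20 - 12) = 5 - 32 = -27)
((B*(-5))*(-3))*(2 - 55) = (-27*(-5)*(-3))*(2 - 55) = (135*(-3))*(-53) = -405*(-53) = 21465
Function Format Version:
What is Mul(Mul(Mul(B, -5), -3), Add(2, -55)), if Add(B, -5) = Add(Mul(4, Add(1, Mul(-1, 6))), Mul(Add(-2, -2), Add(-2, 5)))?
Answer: 21465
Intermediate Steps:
B = -27 (B = Add(5, Add(Mul(4, Add(1, Mul(-1, 6))), Mul(Add(-2, -2), Add(-2, 5)))) = Add(5, Add(Mul(4, Add(1, -6)), Mul(-4, 3))) = Add(5, Add(Mul(4, -5), -12)) = Add(5, Add(-20, -12)) = Add(5, -32) = -27)
Mul(Mul(Mul(B, -5), -3), Add(2, -55)) = Mul(Mul(Mul(-27, -5), -3), Add(2, -55)) = Mul(Mul(135, -3), -53) = Mul(-405, -53) = 21465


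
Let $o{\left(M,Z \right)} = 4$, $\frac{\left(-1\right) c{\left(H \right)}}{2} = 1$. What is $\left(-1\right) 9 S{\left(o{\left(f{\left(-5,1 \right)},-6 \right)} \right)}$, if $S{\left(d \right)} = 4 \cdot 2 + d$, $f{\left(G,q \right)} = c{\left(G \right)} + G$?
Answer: $-108$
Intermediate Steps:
$c{\left(H \right)} = -2$ ($c{\left(H \right)} = \left(-2\right) 1 = -2$)
$f{\left(G,q \right)} = -2 + G$
$S{\left(d \right)} = 8 + d$
$\left(-1\right) 9 S{\left(o{\left(f{\left(-5,1 \right)},-6 \right)} \right)} = \left(-1\right) 9 \left(8 + 4\right) = \left(-9\right) 12 = -108$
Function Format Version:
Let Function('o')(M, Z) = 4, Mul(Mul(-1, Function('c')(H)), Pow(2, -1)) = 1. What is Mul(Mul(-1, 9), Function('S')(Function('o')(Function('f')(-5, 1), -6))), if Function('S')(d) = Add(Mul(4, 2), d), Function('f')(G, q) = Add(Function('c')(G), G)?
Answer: -108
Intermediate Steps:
Function('c')(H) = -2 (Function('c')(H) = Mul(-2, 1) = -2)
Function('f')(G, q) = Add(-2, G)
Function('S')(d) = Add(8, d)
Mul(Mul(-1, 9), Function('S')(Function('o')(Function('f')(-5, 1), -6))) = Mul(Mul(-1, 9), Add(8, 4)) = Mul(-9, 12) = -108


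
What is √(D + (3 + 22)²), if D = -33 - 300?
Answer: 2*√73 ≈ 17.088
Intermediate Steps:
D = -333
√(D + (3 + 22)²) = √(-333 + (3 + 22)²) = √(-333 + 25²) = √(-333 + 625) = √292 = 2*√73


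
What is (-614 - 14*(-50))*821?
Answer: 70606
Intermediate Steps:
(-614 - 14*(-50))*821 = (-614 + 700)*821 = 86*821 = 70606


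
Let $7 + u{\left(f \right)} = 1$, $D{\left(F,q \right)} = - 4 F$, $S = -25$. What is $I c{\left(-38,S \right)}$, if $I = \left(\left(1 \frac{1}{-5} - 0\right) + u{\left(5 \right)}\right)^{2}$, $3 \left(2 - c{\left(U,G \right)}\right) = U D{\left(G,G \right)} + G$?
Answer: $\frac{1227197}{25} \approx 49088.0$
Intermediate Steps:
$u{\left(f \right)} = -6$ ($u{\left(f \right)} = -7 + 1 = -6$)
$c{\left(U,G \right)} = 2 - \frac{G}{3} + \frac{4 G U}{3}$ ($c{\left(U,G \right)} = 2 - \frac{U \left(- 4 G\right) + G}{3} = 2 - \frac{- 4 G U + G}{3} = 2 - \frac{G - 4 G U}{3} = 2 + \left(- \frac{G}{3} + \frac{4 G U}{3}\right) = 2 - \frac{G}{3} + \frac{4 G U}{3}$)
$I = \frac{961}{25}$ ($I = \left(\left(1 \frac{1}{-5} - 0\right) - 6\right)^{2} = \left(\left(1 \left(- \frac{1}{5}\right) + 0\right) - 6\right)^{2} = \left(\left(- \frac{1}{5} + 0\right) - 6\right)^{2} = \left(- \frac{1}{5} - 6\right)^{2} = \left(- \frac{31}{5}\right)^{2} = \frac{961}{25} \approx 38.44$)
$I c{\left(-38,S \right)} = \frac{961 \left(2 - - \frac{25}{3} + \frac{4}{3} \left(-25\right) \left(-38\right)\right)}{25} = \frac{961 \left(2 + \frac{25}{3} + \frac{3800}{3}\right)}{25} = \frac{961}{25} \cdot 1277 = \frac{1227197}{25}$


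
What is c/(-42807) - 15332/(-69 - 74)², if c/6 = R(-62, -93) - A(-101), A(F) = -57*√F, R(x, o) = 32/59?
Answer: -12908874908/17215420079 - 6*I*√101/751 ≈ -0.74984 - 0.080292*I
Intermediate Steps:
R(x, o) = 32/59 (R(x, o) = 32*(1/59) = 32/59)
c = 192/59 + 342*I*√101 (c = 6*(32/59 - (-57)*√(-101)) = 6*(32/59 - (-57)*I*√101) = 6*(32/59 + 57*I*√101) = 192/59 + 342*I*√101 ≈ 3.2542 + 3437.1*I)
c/(-42807) - 15332/(-69 - 74)² = (192/59 + 342*I*√101)/(-42807) - 15332/(-69 - 74)² = (192/59 + 342*I*√101)*(-1/42807) - 15332/((-143)²) = (-64/841871 - 6*I*√101/751) - 15332/20449 = -12908874908/17215420079 - 6*I*√101/751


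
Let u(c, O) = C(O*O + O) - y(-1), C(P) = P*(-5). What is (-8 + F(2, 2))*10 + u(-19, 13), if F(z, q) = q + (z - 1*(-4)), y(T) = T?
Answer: -909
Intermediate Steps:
F(z, q) = 4 + q + z (F(z, q) = q + (z + 4) = q + (4 + z) = 4 + q + z)
C(P) = -5*P
u(c, O) = 1 - 5*O - 5*O**2 (u(c, O) = -5*(O*O + O) - 1*(-1) = -5*(O**2 + O) + 1 = -5*(O + O**2) + 1 = (-5*O - 5*O**2) + 1 = 1 - 5*O - 5*O**2)
(-8 + F(2, 2))*10 + u(-19, 13) = (-8 + (4 + 2 + 2))*10 + (1 - 5*13*(1 + 13)) = (-8 + 8)*10 + (1 - 5*13*14) = 0*10 + (1 - 910) = 0 - 909 = -909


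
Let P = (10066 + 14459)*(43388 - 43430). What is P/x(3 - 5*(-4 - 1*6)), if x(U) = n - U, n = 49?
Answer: 515025/2 ≈ 2.5751e+5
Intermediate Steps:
x(U) = 49 - U
P = -1030050 (P = 24525*(-42) = -1030050)
P/x(3 - 5*(-4 - 1*6)) = -1030050/(49 - (3 - 5*(-4 - 1*6))) = -1030050/(49 - (3 - 5*(-4 - 6))) = -1030050/(49 - (3 - 5*(-10))) = -1030050/(49 - (3 + 50)) = -1030050/(49 - 1*53) = -1030050/(49 - 53) = -1030050/(-4) = -1030050*(-¼) = 515025/2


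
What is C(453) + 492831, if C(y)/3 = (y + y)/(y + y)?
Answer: 492834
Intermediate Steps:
C(y) = 3 (C(y) = 3*((y + y)/(y + y)) = 3*((2*y)/((2*y))) = 3*((2*y)*(1/(2*y))) = 3*1 = 3)
C(453) + 492831 = 3 + 492831 = 492834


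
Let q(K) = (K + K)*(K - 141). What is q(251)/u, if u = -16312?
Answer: -13805/4078 ≈ -3.3852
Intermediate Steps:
q(K) = 2*K*(-141 + K) (q(K) = (2*K)*(-141 + K) = 2*K*(-141 + K))
q(251)/u = (2*251*(-141 + 251))/(-16312) = (2*251*110)*(-1/16312) = 55220*(-1/16312) = -13805/4078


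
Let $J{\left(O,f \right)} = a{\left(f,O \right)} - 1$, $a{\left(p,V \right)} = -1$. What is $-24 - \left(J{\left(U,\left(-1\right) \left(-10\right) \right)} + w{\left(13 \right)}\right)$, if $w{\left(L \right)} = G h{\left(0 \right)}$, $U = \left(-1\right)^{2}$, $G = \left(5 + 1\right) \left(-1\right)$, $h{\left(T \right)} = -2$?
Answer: $-34$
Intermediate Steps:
$G = -6$ ($G = 6 \left(-1\right) = -6$)
$U = 1$
$w{\left(L \right)} = 12$ ($w{\left(L \right)} = \left(-6\right) \left(-2\right) = 12$)
$J{\left(O,f \right)} = -2$ ($J{\left(O,f \right)} = -1 - 1 = -2$)
$-24 - \left(J{\left(U,\left(-1\right) \left(-10\right) \right)} + w{\left(13 \right)}\right) = -24 - \left(-2 + 12\right) = -24 - 10 = -34$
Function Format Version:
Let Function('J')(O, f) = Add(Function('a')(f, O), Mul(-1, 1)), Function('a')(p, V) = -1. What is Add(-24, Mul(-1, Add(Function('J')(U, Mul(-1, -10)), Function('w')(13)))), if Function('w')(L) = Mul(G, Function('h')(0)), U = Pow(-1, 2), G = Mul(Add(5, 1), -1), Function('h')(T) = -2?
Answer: -34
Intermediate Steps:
G = -6 (G = Mul(6, -1) = -6)
U = 1
Function('w')(L) = 12 (Function('w')(L) = Mul(-6, -2) = 12)
Function('J')(O, f) = -2 (Function('J')(O, f) = Add(-1, Mul(-1, 1)) = Add(-1, -1) = -2)
Add(-24, Mul(-1, Add(Function('J')(U, Mul(-1, -10)), Function('w')(13)))) = Add(-24, Mul(-1, Add(-2, 12))) = Add(-24, Mul(-1, 10)) = Add(-24, -10) = -34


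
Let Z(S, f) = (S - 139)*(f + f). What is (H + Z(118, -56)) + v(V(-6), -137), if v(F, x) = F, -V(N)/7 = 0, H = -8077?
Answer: -5725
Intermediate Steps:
V(N) = 0 (V(N) = -7*0 = 0)
Z(S, f) = 2*f*(-139 + S) (Z(S, f) = (-139 + S)*(2*f) = 2*f*(-139 + S))
(H + Z(118, -56)) + v(V(-6), -137) = (-8077 + 2*(-56)*(-139 + 118)) + 0 = (-8077 + 2*(-56)*(-21)) + 0 = (-8077 + 2352) + 0 = -5725 + 0 = -5725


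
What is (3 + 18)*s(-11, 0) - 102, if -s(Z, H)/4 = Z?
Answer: 822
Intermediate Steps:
s(Z, H) = -4*Z
(3 + 18)*s(-11, 0) - 102 = (3 + 18)*(-4*(-11)) - 102 = 21*44 - 102 = 924 - 102 = 822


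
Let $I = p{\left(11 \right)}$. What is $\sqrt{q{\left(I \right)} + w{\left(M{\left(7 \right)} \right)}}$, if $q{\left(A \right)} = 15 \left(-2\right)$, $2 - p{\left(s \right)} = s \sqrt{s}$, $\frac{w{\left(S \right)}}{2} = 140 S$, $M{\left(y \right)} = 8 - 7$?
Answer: $5 \sqrt{10} \approx 15.811$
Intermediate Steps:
$M{\left(y \right)} = 1$ ($M{\left(y \right)} = 8 - 7 = 1$)
$w{\left(S \right)} = 280 S$ ($w{\left(S \right)} = 2 \cdot 140 S = 280 S$)
$p{\left(s \right)} = 2 - s^{\frac{3}{2}}$ ($p{\left(s \right)} = 2 - s \sqrt{s} = 2 - s^{\frac{3}{2}}$)
$I = 2 - 11 \sqrt{11}$ ($I = 2 - 11^{\frac{3}{2}} = 2 - 11 \sqrt{11} \approx -34.483$)
$q{\left(A \right)} = -30$
$\sqrt{q{\left(I \right)} + w{\left(M{\left(7 \right)} \right)}} = \sqrt{-30 + 280 \cdot 1} = \sqrt{-30 + 280} = \sqrt{250} = 5 \sqrt{10}$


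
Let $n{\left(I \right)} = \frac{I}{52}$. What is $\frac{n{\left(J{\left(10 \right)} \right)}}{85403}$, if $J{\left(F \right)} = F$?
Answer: $\frac{5}{2220478} \approx 2.2518 \cdot 10^{-6}$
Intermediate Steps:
$n{\left(I \right)} = \frac{I}{52}$ ($n{\left(I \right)} = I \frac{1}{52} = \frac{I}{52}$)
$\frac{n{\left(J{\left(10 \right)} \right)}}{85403} = \frac{\frac{1}{52} \cdot 10}{85403} = \frac{5}{26} \cdot \frac{1}{85403} = \frac{5}{2220478}$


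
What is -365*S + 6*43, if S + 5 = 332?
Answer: -119097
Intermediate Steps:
S = 327 (S = -5 + 332 = 327)
-365*S + 6*43 = -365*327 + 6*43 = -119355 + 258 = -119097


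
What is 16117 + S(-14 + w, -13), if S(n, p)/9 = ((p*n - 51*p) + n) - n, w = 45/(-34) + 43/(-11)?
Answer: 9100997/374 ≈ 24334.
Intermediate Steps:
w = -1957/374 (w = 45*(-1/34) + 43*(-1/11) = -45/34 - 43/11 = -1957/374 ≈ -5.2326)
S(n, p) = -459*p + 9*n*p (S(n, p) = 9*(((p*n - 51*p) + n) - n) = 9*(((n*p - 51*p) + n) - n) = 9*(((-51*p + n*p) + n) - n) = 9*((n - 51*p + n*p) - n) = 9*(-51*p + n*p) = -459*p + 9*n*p)
16117 + S(-14 + w, -13) = 16117 + 9*(-13)*(-51 + (-14 - 1957/374)) = 16117 + 9*(-13)*(-51 - 7193/374) = 16117 + 9*(-13)*(-26267/374) = 16117 + 3073239/374 = 9100997/374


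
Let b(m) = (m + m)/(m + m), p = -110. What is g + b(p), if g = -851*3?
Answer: -2552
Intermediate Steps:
g = -2553
b(m) = 1 (b(m) = (2*m)/((2*m)) = (2*m)*(1/(2*m)) = 1)
g + b(p) = -2553 + 1 = -2552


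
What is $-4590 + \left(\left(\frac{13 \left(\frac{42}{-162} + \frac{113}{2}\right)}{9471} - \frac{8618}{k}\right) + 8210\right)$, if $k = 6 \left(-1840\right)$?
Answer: $\frac{1703683410971}{470519280} \approx 3620.9$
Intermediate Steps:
$k = -11040$
$-4590 + \left(\left(\frac{13 \left(\frac{42}{-162} + \frac{113}{2}\right)}{9471} - \frac{8618}{k}\right) + 8210\right) = -4590 + \left(\left(\frac{13 \left(\frac{42}{-162} + \frac{113}{2}\right)}{9471} - \frac{8618}{-11040}\right) + 8210\right) = -4590 + \left(\left(13 \left(42 \left(- \frac{1}{162}\right) + 113 \cdot \frac{1}{2}\right) \frac{1}{9471} - - \frac{4309}{5520}\right) + 8210\right) = -4590 + \left(\left(13 \left(- \frac{7}{27} + \frac{113}{2}\right) \frac{1}{9471} + \frac{4309}{5520}\right) + 8210\right) = -4590 + \left(\left(13 \cdot \frac{3037}{54} \cdot \frac{1}{9471} + \frac{4309}{5520}\right) + 8210\right) = -4590 + \left(\left(\frac{39481}{54} \cdot \frac{1}{9471} + \frac{4309}{5520}\right) + 8210\right) = -4590 + \left(\left(\frac{39481}{511434} + \frac{4309}{5520}\right) + 8210\right) = -4590 + \left(\frac{403617371}{470519280} + 8210\right) = -4590 + \frac{3863366906171}{470519280} = \frac{1703683410971}{470519280}$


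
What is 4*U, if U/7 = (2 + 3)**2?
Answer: 700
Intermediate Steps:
U = 175 (U = 7*(2 + 3)**2 = 7*5**2 = 7*25 = 175)
4*U = 4*175 = 700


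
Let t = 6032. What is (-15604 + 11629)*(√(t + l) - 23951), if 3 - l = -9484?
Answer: 95205225 - 3975*√15519 ≈ 9.4710e+7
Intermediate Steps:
l = 9487 (l = 3 - 1*(-9484) = 3 + 9484 = 9487)
(-15604 + 11629)*(√(t + l) - 23951) = (-15604 + 11629)*(√(6032 + 9487) - 23951) = -3975*(√15519 - 23951) = -3975*(-23951 + √15519) = 95205225 - 3975*√15519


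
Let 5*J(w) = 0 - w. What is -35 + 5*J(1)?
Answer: -36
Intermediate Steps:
J(w) = -w/5 (J(w) = (0 - w)/5 = (-w)/5 = -w/5)
-35 + 5*J(1) = -35 + 5*(-1/5*1) = -35 + 5*(-1/5) = -35 - 1 = -36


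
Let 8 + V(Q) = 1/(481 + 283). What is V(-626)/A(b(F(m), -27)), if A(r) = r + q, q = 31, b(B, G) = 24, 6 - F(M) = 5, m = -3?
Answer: -6111/42020 ≈ -0.14543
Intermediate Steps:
F(M) = 1 (F(M) = 6 - 1*5 = 6 - 5 = 1)
V(Q) = -6111/764 (V(Q) = -8 + 1/(481 + 283) = -8 + 1/764 = -6111/764)
A(r) = 31 + r (A(r) = r + 31 = 31 + r)
V(-626)/A(b(F(m), -27)) = -6111/(764*(31 + 24)) = -6111/764/55 = -6111/764*1/55 = -6111/42020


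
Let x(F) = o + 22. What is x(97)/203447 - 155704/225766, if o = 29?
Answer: -15832998811/22965707701 ≈ -0.68942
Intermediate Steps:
x(F) = 51 (x(F) = 29 + 22 = 51)
x(97)/203447 - 155704/225766 = 51/203447 - 155704/225766 = 51*(1/203447) - 155704*1/225766 = 51/203447 - 77852/112883 = -15832998811/22965707701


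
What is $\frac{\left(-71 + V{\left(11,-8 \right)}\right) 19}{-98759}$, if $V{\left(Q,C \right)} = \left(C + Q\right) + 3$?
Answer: $\frac{1235}{98759} \approx 0.012505$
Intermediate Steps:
$V{\left(Q,C \right)} = 3 + C + Q$
$\frac{\left(-71 + V{\left(11,-8 \right)}\right) 19}{-98759} = \frac{\left(-71 + \left(3 - 8 + 11\right)\right) 19}{-98759} = \left(-71 + 6\right) 19 \left(- \frac{1}{98759}\right) = \left(-65\right) 19 \left(- \frac{1}{98759}\right) = \left(-1235\right) \left(- \frac{1}{98759}\right) = \frac{1235}{98759}$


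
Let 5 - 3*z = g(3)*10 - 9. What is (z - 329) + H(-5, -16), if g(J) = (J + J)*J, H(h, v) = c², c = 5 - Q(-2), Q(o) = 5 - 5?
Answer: -1078/3 ≈ -359.33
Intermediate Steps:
Q(o) = 0
c = 5 (c = 5 - 1*0 = 5 + 0 = 5)
H(h, v) = 25 (H(h, v) = 5² = 25)
g(J) = 2*J² (g(J) = (2*J)*J = 2*J²)
z = -166/3 (z = 5/3 - ((2*3²)*10 - 9)/3 = 5/3 - ((2*9)*10 - 9)/3 = 5/3 - (18*10 - 9)/3 = 5/3 - (180 - 9)/3 = 5/3 - ⅓*171 = 5/3 - 57 = -166/3 ≈ -55.333)
(z - 329) + H(-5, -16) = (-166/3 - 329) + 25 = -1153/3 + 25 = -1078/3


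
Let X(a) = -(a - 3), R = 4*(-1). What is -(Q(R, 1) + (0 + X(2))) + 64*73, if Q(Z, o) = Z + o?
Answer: 4674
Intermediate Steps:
R = -4
X(a) = 3 - a (X(a) = -(-3 + a) = 3 - a)
-(Q(R, 1) + (0 + X(2))) + 64*73 = -((-4 + 1) + (0 + (3 - 1*2))) + 64*73 = -(-3 + (0 + (3 - 2))) + 4672 = -(-3 + (0 + 1)) + 4672 = -(-3 + 1) + 4672 = -1*(-2) + 4672 = 2 + 4672 = 4674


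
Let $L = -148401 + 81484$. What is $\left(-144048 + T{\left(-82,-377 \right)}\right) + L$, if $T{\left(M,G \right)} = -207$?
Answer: $-211172$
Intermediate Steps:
$L = -66917$
$\left(-144048 + T{\left(-82,-377 \right)}\right) + L = \left(-144048 - 207\right) - 66917 = -144255 - 66917 = -211172$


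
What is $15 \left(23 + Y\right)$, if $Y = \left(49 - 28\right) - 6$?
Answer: $570$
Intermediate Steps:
$Y = 15$ ($Y = 21 - 6 = 15$)
$15 \left(23 + Y\right) = 15 \left(23 + 15\right) = 15 \cdot 38 = 570$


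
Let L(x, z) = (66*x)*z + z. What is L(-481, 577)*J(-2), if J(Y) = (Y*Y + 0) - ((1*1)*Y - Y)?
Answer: -73267460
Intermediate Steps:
L(x, z) = z + 66*x*z (L(x, z) = 66*x*z + z = z + 66*x*z)
J(Y) = Y**2 (J(Y) = (Y**2 + 0) - (1*Y - Y) = Y**2 - (Y - Y) = Y**2 - 1*0 = Y**2 + 0 = Y**2)
L(-481, 577)*J(-2) = (577*(1 + 66*(-481)))*(-2)**2 = (577*(1 - 31746))*4 = (577*(-31745))*4 = -18316865*4 = -73267460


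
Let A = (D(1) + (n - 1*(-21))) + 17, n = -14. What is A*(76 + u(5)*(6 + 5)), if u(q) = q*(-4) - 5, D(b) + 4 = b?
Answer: -4179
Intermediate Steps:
D(b) = -4 + b
u(q) = -5 - 4*q (u(q) = -4*q - 5 = -5 - 4*q)
A = 21 (A = ((-4 + 1) + (-14 - 1*(-21))) + 17 = (-3 + (-14 + 21)) + 17 = (-3 + 7) + 17 = 4 + 17 = 21)
A*(76 + u(5)*(6 + 5)) = 21*(76 + (-5 - 4*5)*(6 + 5)) = 21*(76 + (-5 - 20)*11) = 21*(76 - 25*11) = 21*(76 - 275) = 21*(-199) = -4179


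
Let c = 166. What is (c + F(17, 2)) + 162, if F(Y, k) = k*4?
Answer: 336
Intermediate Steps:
F(Y, k) = 4*k
(c + F(17, 2)) + 162 = (166 + 4*2) + 162 = (166 + 8) + 162 = 174 + 162 = 336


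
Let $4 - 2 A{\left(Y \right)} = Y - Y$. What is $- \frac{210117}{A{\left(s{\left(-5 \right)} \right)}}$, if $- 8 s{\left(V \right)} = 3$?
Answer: $- \frac{210117}{2} \approx -1.0506 \cdot 10^{5}$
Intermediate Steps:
$s{\left(V \right)} = - \frac{3}{8}$ ($s{\left(V \right)} = \left(- \frac{1}{8}\right) 3 = - \frac{3}{8}$)
$A{\left(Y \right)} = 2$ ($A{\left(Y \right)} = 2 - \frac{Y - Y}{2} = 2 - 0 = 2 + 0 = 2$)
$- \frac{210117}{A{\left(s{\left(-5 \right)} \right)}} = - \frac{210117}{2}$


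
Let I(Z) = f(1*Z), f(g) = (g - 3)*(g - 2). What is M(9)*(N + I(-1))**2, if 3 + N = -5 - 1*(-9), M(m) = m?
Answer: 1521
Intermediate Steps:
f(g) = (-3 + g)*(-2 + g)
I(Z) = 6 + Z**2 - 5*Z (I(Z) = 6 + (1*Z)**2 - 5*Z = 6 + Z**2 - 5*Z)
N = 1 (N = -3 + (-5 - 1*(-9)) = -3 + (-5 + 9) = -3 + 4 = 1)
M(9)*(N + I(-1))**2 = 9*(1 + (6 + (-1)**2 - 5*(-1)))**2 = 9*(1 + (6 + 1 + 5))**2 = 9*(1 + 12)**2 = 9*13**2 = 9*169 = 1521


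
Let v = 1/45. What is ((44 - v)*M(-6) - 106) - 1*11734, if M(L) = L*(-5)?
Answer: -31562/3 ≈ -10521.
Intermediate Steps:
v = 1/45 ≈ 0.022222
M(L) = -5*L
((44 - v)*M(-6) - 106) - 1*11734 = ((44 - 1*1/45)*(-5*(-6)) - 106) - 1*11734 = ((44 - 1/45)*30 - 106) - 11734 = ((1979/45)*30 - 106) - 11734 = (3958/3 - 106) - 11734 = 3640/3 - 11734 = -31562/3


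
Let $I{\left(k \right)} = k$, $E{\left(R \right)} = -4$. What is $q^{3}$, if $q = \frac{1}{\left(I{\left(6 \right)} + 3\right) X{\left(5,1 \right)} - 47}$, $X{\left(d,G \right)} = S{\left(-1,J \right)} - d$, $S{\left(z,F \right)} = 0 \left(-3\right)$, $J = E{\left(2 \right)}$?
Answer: $- \frac{1}{778688} \approx -1.2842 \cdot 10^{-6}$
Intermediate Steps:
$J = -4$
$S{\left(z,F \right)} = 0$
$X{\left(d,G \right)} = - d$ ($X{\left(d,G \right)} = 0 - d = - d$)
$q = - \frac{1}{92}$ ($q = \frac{1}{\left(6 + 3\right) \left(\left(-1\right) 5\right) - 47} = \frac{1}{9 \left(-5\right) - 47} = \frac{1}{-45 - 47} = \frac{1}{-92} = - \frac{1}{92} \approx -0.01087$)
$q^{3} = \left(- \frac{1}{92}\right)^{3} = - \frac{1}{778688}$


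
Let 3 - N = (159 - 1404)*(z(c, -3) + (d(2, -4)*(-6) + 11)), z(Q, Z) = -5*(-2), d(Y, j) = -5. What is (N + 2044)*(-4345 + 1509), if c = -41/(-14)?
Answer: -185877112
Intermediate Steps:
c = 41/14 (c = -41*(-1/14) = 41/14 ≈ 2.9286)
z(Q, Z) = 10
N = 63498 (N = 3 - (159 - 1404)*(10 + (-5*(-6) + 11)) = 3 - (-1245)*(10 + (30 + 11)) = 3 - (-1245)*(10 + 41) = 3 - (-1245)*51 = 3 - 1*(-63495) = 3 + 63495 = 63498)
(N + 2044)*(-4345 + 1509) = (63498 + 2044)*(-4345 + 1509) = 65542*(-2836) = -185877112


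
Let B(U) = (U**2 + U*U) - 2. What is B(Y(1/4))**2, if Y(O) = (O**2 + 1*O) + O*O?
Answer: 3025/1024 ≈ 2.9541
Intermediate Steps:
Y(O) = O + 2*O**2 (Y(O) = (O**2 + O) + O**2 = (O + O**2) + O**2 = O + 2*O**2)
B(U) = -2 + 2*U**2 (B(U) = (U**2 + U**2) - 2 = 2*U**2 - 2 = -2 + 2*U**2)
B(Y(1/4))**2 = (-2 + 2*((1/4)*(1 + 2*(1/4)))**2)**2 = (-2 + 2*((1*(1/4))*(1 + 2*(1*(1/4))))**2)**2 = (-2 + 2*((1 + 2*(1/4))/4)**2)**2 = (-2 + 2*((1 + 1/2)/4)**2)**2 = (-2 + 2*((1/4)*(3/2))**2)**2 = (-2 + 2*(3/8)**2)**2 = (-2 + 2*(9/64))**2 = (-2 + 9/32)**2 = (-55/32)**2 = 3025/1024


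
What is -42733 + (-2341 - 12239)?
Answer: -57313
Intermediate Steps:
-42733 + (-2341 - 12239) = -42733 - 14580 = -57313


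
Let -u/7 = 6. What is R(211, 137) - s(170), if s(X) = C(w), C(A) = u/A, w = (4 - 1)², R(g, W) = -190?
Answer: -556/3 ≈ -185.33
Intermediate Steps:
u = -42 (u = -7*6 = -42)
w = 9 (w = 3² = 9)
C(A) = -42/A
s(X) = -14/3 (s(X) = -42/9 = -42*⅑ = -14/3)
R(211, 137) - s(170) = -190 - 1*(-14/3) = -190 + 14/3 = -556/3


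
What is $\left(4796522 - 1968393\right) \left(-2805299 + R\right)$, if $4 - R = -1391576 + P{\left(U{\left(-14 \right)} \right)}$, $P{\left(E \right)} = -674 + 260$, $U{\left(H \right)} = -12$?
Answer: $-3997008856345$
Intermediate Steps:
$P{\left(E \right)} = -414$
$R = 1391994$ ($R = 4 - \left(-1391576 - 414\right) = 4 - -1391990 = 4 + 1391990 = 1391994$)
$\left(4796522 - 1968393\right) \left(-2805299 + R\right) = \left(4796522 - 1968393\right) \left(-2805299 + 1391994\right) = 2828129 \left(-1413305\right) = -3997008856345$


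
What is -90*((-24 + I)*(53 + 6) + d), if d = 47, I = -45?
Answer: 362160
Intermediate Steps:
-90*((-24 + I)*(53 + 6) + d) = -90*((-24 - 45)*(53 + 6) + 47) = -90*(-69*59 + 47) = -90*(-4071 + 47) = -90*(-4024) = 362160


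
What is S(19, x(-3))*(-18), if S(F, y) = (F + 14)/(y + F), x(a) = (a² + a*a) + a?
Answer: -297/17 ≈ -17.471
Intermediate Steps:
x(a) = a + 2*a² (x(a) = (a² + a²) + a = 2*a² + a = a + 2*a²)
S(F, y) = (14 + F)/(F + y)
S(19, x(-3))*(-18) = ((14 + 19)/(19 - 3*(1 + 2*(-3))))*(-18) = (33/(19 - 3*(1 - 6)))*(-18) = (33/(19 - 3*(-5)))*(-18) = (33/(19 + 15))*(-18) = (33/34)*(-18) = -297/17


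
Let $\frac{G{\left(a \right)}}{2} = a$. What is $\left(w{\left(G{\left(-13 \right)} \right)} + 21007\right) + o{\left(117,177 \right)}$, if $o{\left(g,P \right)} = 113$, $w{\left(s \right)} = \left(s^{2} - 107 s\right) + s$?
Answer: $24552$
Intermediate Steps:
$G{\left(a \right)} = 2 a$
$w{\left(s \right)} = s^{2} - 106 s$
$\left(w{\left(G{\left(-13 \right)} \right)} + 21007\right) + o{\left(117,177 \right)} = \left(2 \left(-13\right) \left(-106 + 2 \left(-13\right)\right) + 21007\right) + 113 = \left(- 26 \left(-106 - 26\right) + 21007\right) + 113 = \left(\left(-26\right) \left(-132\right) + 21007\right) + 113 = \left(3432 + 21007\right) + 113 = 24439 + 113 = 24552$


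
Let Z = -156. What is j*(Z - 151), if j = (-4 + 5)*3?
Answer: -921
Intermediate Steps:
j = 3 (j = 1*3 = 3)
j*(Z - 151) = 3*(-156 - 151) = 3*(-307) = -921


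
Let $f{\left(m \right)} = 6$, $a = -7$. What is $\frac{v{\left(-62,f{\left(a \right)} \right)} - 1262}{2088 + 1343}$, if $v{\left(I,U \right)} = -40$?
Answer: $- \frac{1302}{3431} \approx -0.37948$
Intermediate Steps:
$\frac{v{\left(-62,f{\left(a \right)} \right)} - 1262}{2088 + 1343} = \frac{-40 - 1262}{2088 + 1343} = - \frac{1302}{3431}$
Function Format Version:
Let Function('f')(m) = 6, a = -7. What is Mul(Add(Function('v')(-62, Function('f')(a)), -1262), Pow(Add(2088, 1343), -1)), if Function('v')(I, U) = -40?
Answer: Rational(-1302, 3431) ≈ -0.37948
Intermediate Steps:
Mul(Add(Function('v')(-62, Function('f')(a)), -1262), Pow(Add(2088, 1343), -1)) = Mul(Add(-40, -1262), Pow(Add(2088, 1343), -1)) = Mul(-1302, Pow(3431, -1)) = Mul(-1302, Rational(1, 3431)) = Rational(-1302, 3431)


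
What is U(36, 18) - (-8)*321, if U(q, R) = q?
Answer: 2604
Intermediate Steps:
U(36, 18) - (-8)*321 = 36 - (-8)*321 = 36 - 1*(-2568) = 36 + 2568 = 2604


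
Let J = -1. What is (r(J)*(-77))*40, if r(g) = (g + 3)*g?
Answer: 6160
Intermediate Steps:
r(g) = g*(3 + g) (r(g) = (3 + g)*g = g*(3 + g))
(r(J)*(-77))*40 = (-(3 - 1)*(-77))*40 = (-1*2*(-77))*40 = -2*(-77)*40 = 154*40 = 6160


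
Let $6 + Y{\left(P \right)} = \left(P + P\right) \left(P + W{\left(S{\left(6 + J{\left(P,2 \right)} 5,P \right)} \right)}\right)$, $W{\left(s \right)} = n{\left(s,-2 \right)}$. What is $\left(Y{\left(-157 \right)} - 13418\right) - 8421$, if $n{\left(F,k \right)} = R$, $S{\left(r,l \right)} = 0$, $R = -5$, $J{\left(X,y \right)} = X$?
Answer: $29023$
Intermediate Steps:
$n{\left(F,k \right)} = -5$
$W{\left(s \right)} = -5$
$Y{\left(P \right)} = -6 + 2 P \left(-5 + P\right)$ ($Y{\left(P \right)} = -6 + \left(P + P\right) \left(P - 5\right) = -6 + 2 P \left(-5 + P\right)$)
$\left(Y{\left(-157 \right)} - 13418\right) - 8421 = \left(\left(-6 - -1570 + 2 \left(-157\right)^{2}\right) - 13418\right) - 8421 = \left(\left(-6 + 1570 + 2 \cdot 24649\right) - 13418\right) - 8421 = \left(\left(-6 + 1570 + 49298\right) - 13418\right) - 8421 = \left(50862 - 13418\right) - 8421 = 37444 - 8421 = 29023$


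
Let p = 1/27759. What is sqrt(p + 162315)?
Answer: sqrt(125073784205274)/27759 ≈ 402.88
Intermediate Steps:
p = 1/27759 ≈ 3.6024e-5
sqrt(p + 162315) = sqrt(1/27759 + 162315) = sqrt(4505702086/27759) = sqrt(125073784205274)/27759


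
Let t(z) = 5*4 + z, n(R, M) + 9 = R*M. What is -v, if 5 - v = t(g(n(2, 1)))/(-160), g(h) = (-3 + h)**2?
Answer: -23/4 ≈ -5.7500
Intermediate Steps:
n(R, M) = -9 + M*R (n(R, M) = -9 + R*M = -9 + M*R)
t(z) = 20 + z
v = 23/4 (v = 5 - (20 + (-3 + (-9 + 1*2))**2)/(-160) = 5 - (20 + (-3 + (-9 + 2))**2)*(-1)/160 = 5 - (20 + (-3 - 7)**2)*(-1)/160 = 5 - (20 + (-10)**2)*(-1)/160 = 5 - (20 + 100)*(-1)/160 = 5 - 120*(-1)/160 = 5 - 1*(-3/4) = 5 + 3/4 = 23/4 ≈ 5.7500)
-v = -1*23/4 = -23/4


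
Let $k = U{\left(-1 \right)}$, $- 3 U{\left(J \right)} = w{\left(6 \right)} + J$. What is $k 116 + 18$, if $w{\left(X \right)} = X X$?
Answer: $- \frac{4006}{3} \approx -1335.3$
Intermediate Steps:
$w{\left(X \right)} = X^{2}$
$U{\left(J \right)} = -12 - \frac{J}{3}$ ($U{\left(J \right)} = - \frac{6^{2} + J}{3} = - \frac{36 + J}{3} = -12 - \frac{J}{3}$)
$k = - \frac{35}{3}$ ($k = -12 - - \frac{1}{3} = -12 + \frac{1}{3} = - \frac{35}{3} \approx -11.667$)
$k 116 + 18 = \left(- \frac{35}{3}\right) 116 + 18 = - \frac{4060}{3} + 18 = - \frac{4006}{3}$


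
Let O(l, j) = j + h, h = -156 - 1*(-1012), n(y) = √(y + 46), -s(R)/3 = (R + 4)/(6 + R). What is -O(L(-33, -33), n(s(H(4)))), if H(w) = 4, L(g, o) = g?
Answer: -856 - √1090/5 ≈ -862.60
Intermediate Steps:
s(R) = -3*(4 + R)/(6 + R) (s(R) = -3*(R + 4)/(6 + R) = -3*(4 + R)/(6 + R))
n(y) = √(46 + y)
h = 856 (h = -156 + 1012 = 856)
O(l, j) = 856 + j (O(l, j) = j + 856 = 856 + j)
-O(L(-33, -33), n(s(H(4)))) = -(856 + √(46 + 3*(-4 - 1*4)/(6 + 4))) = -(856 + √(46 + 3*(-4 - 4)/10)) = -(856 + √(46 + 3*(⅒)*(-8))) = -(856 + √(46 - 12/5)) = -(856 + √(218/5)) = -(856 + √1090/5) = -856 - √1090/5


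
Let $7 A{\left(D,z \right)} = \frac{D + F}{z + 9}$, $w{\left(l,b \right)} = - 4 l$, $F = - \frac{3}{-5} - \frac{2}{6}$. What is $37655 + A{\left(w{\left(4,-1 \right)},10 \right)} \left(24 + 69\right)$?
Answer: $\frac{25033259}{665} \approx 37644.0$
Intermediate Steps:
$F = \frac{4}{15}$ ($F = \left(-3\right) \left(- \frac{1}{5}\right) - \frac{1}{3} = \frac{3}{5} - \frac{1}{3} = \frac{4}{15} \approx 0.26667$)
$A{\left(D,z \right)} = \frac{\frac{4}{15} + D}{7 \left(9 + z\right)}$ ($A{\left(D,z \right)} = \frac{\left(D + \frac{4}{15}\right) \frac{1}{z + 9}}{7} = \frac{\left(\frac{4}{15} + D\right) \frac{1}{9 + z}}{7} = \frac{\frac{1}{9 + z} \left(\frac{4}{15} + D\right)}{7} = \frac{\frac{4}{15} + D}{7 \left(9 + z\right)}$)
$37655 + A{\left(w{\left(4,-1 \right)},10 \right)} \left(24 + 69\right) = 37655 + \frac{4 + 15 \left(\left(-4\right) 4\right)}{105 \left(9 + 10\right)} \left(24 + 69\right) = 37655 + \frac{4 + 15 \left(-16\right)}{105 \cdot 19} \cdot 93 = 37655 + \frac{1}{105} \cdot \frac{1}{19} \left(4 - 240\right) 93 = 37655 + \frac{1}{105} \cdot \frac{1}{19} \left(-236\right) 93 = 37655 - \frac{7316}{665} = \frac{25033259}{665}$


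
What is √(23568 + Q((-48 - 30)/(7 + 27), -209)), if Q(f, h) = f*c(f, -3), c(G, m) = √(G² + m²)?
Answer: √(6811152 - 117*√458)/17 ≈ 153.49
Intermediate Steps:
Q(f, h) = f*√(9 + f²) (Q(f, h) = f*√(f² + (-3)²) = f*√(f² + 9) = f*√(9 + f²))
√(23568 + Q((-48 - 30)/(7 + 27), -209)) = √(23568 + ((-48 - 30)/(7 + 27))*√(9 + ((-48 - 30)/(7 + 27))²)) = √(23568 + (-78/34)*√(9 + (-78/34)²)) = √(23568 + (-78*1/34)*√(9 + (-78*1/34)²)) = √(23568 - 39*√(9 + (-39/17)²)/17) = √(23568 - 39*√(9 + 1521/289)/17) = √(23568 - 117*√458/289)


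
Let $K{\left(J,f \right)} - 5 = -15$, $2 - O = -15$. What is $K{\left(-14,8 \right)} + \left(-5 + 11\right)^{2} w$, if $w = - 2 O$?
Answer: $-1234$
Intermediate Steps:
$O = 17$ ($O = 2 - -15 = 2 + 15 = 17$)
$K{\left(J,f \right)} = -10$ ($K{\left(J,f \right)} = 5 - 15 = -10$)
$w = -34$ ($w = \left(-2\right) 17 = -34$)
$K{\left(-14,8 \right)} + \left(-5 + 11\right)^{2} w = -10 + \left(-5 + 11\right)^{2} \left(-34\right) = -10 + 6^{2} \left(-34\right) = -10 + 36 \left(-34\right) = -10 - 1224 = -1234$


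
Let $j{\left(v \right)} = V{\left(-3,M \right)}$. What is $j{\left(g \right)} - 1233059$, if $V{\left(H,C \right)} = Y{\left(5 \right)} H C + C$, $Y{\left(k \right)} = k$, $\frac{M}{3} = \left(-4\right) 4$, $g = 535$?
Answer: $-1232387$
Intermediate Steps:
$M = -48$ ($M = 3 \left(\left(-4\right) 4\right) = 3 \left(-16\right) = -48$)
$V{\left(H,C \right)} = C + 5 C H$ ($V{\left(H,C \right)} = 5 H C + C = 5 C H + C = C + 5 C H$)
$j{\left(v \right)} = 672$ ($j{\left(v \right)} = - 48 \left(1 + 5 \left(-3\right)\right) = - 48 \left(1 - 15\right) = \left(-48\right) \left(-14\right) = 672$)
$j{\left(g \right)} - 1233059 = 672 - 1233059 = -1232387$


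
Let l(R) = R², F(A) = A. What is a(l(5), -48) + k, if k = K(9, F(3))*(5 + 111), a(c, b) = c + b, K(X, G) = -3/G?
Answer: -139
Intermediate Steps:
a(c, b) = b + c
k = -116 (k = (-3/3)*(5 + 111) = -3*⅓*116 = -1*116 = -116)
a(l(5), -48) + k = (-48 + 5²) - 116 = (-48 + 25) - 116 = -23 - 116 = -139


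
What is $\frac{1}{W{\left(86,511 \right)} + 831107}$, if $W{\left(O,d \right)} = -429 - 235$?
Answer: $\frac{1}{830443} \approx 1.2042 \cdot 10^{-6}$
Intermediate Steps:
$W{\left(O,d \right)} = -664$ ($W{\left(O,d \right)} = -429 - 235 = -664$)
$\frac{1}{W{\left(86,511 \right)} + 831107} = \frac{1}{-664 + 831107} = \frac{1}{830443}$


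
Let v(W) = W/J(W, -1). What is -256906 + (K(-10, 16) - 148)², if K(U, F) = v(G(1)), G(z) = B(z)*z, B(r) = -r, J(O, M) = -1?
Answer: -235297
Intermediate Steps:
G(z) = -z² (G(z) = (-z)*z = -z²)
v(W) = -W (v(W) = W/(-1) = W*(-1) = -W)
K(U, F) = 1 (K(U, F) = -(-1)*1² = -(-1) = -1*(-1) = 1)
-256906 + (K(-10, 16) - 148)² = -256906 + (1 - 148)² = -256906 + (-147)² = -256906 + 21609 = -235297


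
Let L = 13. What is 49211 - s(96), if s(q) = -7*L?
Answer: 49302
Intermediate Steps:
s(q) = -91 (s(q) = -7*13 = -91)
49211 - s(96) = 49211 - 1*(-91) = 49211 + 91 = 49302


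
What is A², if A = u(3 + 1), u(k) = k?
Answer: 16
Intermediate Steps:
A = 4 (A = 3 + 1 = 4)
A² = 4² = 16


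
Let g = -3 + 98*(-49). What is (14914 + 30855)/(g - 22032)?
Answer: -45769/26837 ≈ -1.7054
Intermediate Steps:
g = -4805 (g = -3 - 4802 = -4805)
(14914 + 30855)/(g - 22032) = (14914 + 30855)/(-4805 - 22032) = 45769/(-26837) = 45769*(-1/26837) = -45769/26837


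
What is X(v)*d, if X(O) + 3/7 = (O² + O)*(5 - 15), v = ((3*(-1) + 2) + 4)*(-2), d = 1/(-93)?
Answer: 701/217 ≈ 3.2304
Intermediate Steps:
d = -1/93 ≈ -0.010753
v = -6 (v = ((-3 + 2) + 4)*(-2) = (-1 + 4)*(-2) = 3*(-2) = -6)
X(O) = -3/7 - 10*O - 10*O² (X(O) = -3/7 + (O² + O)*(5 - 15) = -3/7 + (O + O²)*(-10) = -3/7 + (-10*O - 10*O²) = -3/7 - 10*O - 10*O²)
X(v)*d = (-3/7 - 10*(-6) - 10*(-6)²)*(-1/93) = (-3/7 + 60 - 10*36)*(-1/93) = (-3/7 + 60 - 360)*(-1/93) = -2103/7*(-1/93) = 701/217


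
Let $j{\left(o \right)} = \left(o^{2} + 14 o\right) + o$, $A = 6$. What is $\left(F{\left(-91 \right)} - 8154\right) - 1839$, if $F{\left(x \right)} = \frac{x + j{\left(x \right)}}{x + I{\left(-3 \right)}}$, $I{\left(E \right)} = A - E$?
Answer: $- \frac{826251}{82} \approx -10076.0$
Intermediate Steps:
$I{\left(E \right)} = 6 - E$
$j{\left(o \right)} = o^{2} + 15 o$
$F{\left(x \right)} = \frac{x + x \left(15 + x\right)}{9 + x}$ ($F{\left(x \right)} = \frac{x + x \left(15 + x\right)}{x + \left(6 - -3\right)} = \frac{x + x \left(15 + x\right)}{x + \left(6 + 3\right)} = \frac{x + x \left(15 + x\right)}{x + 9} = \frac{x + x \left(15 + x\right)}{9 + x}$)
$\left(F{\left(-91 \right)} - 8154\right) - 1839 = \left(- \frac{91 \left(16 - 91\right)}{9 - 91} - 8154\right) - 1839 = \left(\left(-91\right) \frac{1}{-82} \left(-75\right) - 8154\right) - 1839 = \left(\left(-91\right) \left(- \frac{1}{82}\right) \left(-75\right) - 8154\right) - 1839 = \left(- \frac{6825}{82} - 8154\right) - 1839 = - \frac{675453}{82} - 1839 = - \frac{826251}{82}$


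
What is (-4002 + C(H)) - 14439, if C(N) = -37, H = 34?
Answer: -18478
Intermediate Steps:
(-4002 + C(H)) - 14439 = (-4002 - 37) - 14439 = -4039 - 14439 = -18478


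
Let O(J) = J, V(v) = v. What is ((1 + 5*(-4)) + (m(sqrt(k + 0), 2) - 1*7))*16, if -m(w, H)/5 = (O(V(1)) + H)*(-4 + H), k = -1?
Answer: 64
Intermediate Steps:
m(w, H) = -5*(1 + H)*(-4 + H)
((1 + 5*(-4)) + (m(sqrt(k + 0), 2) - 1*7))*16 = ((1 + 5*(-4)) + ((20 - 5*2**2 + 15*2) - 1*7))*16 = ((1 - 20) + ((20 - 5*4 + 30) - 7))*16 = (-19 + ((20 - 20 + 30) - 7))*16 = (-19 + (30 - 7))*16 = (-19 + 23)*16 = 4*16 = 64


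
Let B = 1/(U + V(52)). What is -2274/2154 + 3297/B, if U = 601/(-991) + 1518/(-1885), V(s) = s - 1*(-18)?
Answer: 151651257572156/670624565 ≈ 2.2613e+5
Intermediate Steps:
V(s) = 18 + s (V(s) = s + 18 = 18 + s)
U = -2637223/1868035 (U = 601*(-1/991) + 1518*(-1/1885) = -601/991 - 1518/1885 = -2637223/1868035 ≈ -1.4118)
B = 1868035/128125227 (B = 1/(-2637223/1868035 + (18 + 52)) = 1/(-2637223/1868035 + 70) = 1/(128125227/1868035) = 1868035/128125227 ≈ 0.014580)
-2274/2154 + 3297/B = -2274/2154 + 3297/(1868035/128125227) = -2274*1/2154 + 3297*(128125227/1868035) = -379/359 + 422428873419/1868035 = 151651257572156/670624565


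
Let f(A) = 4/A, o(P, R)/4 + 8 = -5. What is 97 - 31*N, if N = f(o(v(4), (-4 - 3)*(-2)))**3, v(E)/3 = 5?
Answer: 213140/2197 ≈ 97.014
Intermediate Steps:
v(E) = 15 (v(E) = 3*5 = 15)
o(P, R) = -52 (o(P, R) = -32 + 4*(-5) = -32 - 20 = -52)
N = -1/2197 (N = (4/(-52))**3 = (4*(-1/52))**3 = (-1/13)**3 = -1/2197 ≈ -0.00045517)
97 - 31*N = 97 - 31*(-1/2197) = 97 + 31/2197 = 213140/2197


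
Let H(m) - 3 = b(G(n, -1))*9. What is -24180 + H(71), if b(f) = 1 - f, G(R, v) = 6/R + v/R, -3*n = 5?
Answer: -24141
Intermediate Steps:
n = -5/3 (n = -⅓*5 = -5/3 ≈ -1.6667)
H(m) = 39 (H(m) = 3 + (1 - (6 - 1)/(-5/3))*9 = 3 + (1 - (-3)*5/5)*9 = 3 + (1 - 1*(-3))*9 = 3 + (1 + 3)*9 = 3 + 4*9 = 3 + 36 = 39)
-24180 + H(71) = -24180 + 39 = -24141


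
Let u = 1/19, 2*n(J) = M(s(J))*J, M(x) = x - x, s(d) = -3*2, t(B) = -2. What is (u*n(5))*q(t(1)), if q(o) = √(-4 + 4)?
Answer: 0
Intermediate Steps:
s(d) = -6
M(x) = 0
n(J) = 0 (n(J) = (0*J)/2 = (½)*0 = 0)
u = 1/19 ≈ 0.052632
q(o) = 0 (q(o) = √0 = 0)
(u*n(5))*q(t(1)) = ((1/19)*0)*0 = 0*0 = 0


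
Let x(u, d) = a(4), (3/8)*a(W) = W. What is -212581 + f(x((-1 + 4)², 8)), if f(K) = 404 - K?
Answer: -636563/3 ≈ -2.1219e+5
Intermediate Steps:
a(W) = 8*W/3
x(u, d) = 32/3 (x(u, d) = (8/3)*4 = 32/3)
-212581 + f(x((-1 + 4)², 8)) = -212581 + (404 - 1*32/3) = -212581 + (404 - 32/3) = -212581 + 1180/3 = -636563/3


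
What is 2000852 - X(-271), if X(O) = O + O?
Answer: 2001394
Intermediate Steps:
X(O) = 2*O
2000852 - X(-271) = 2000852 - 2*(-271) = 2000852 - 1*(-542) = 2000852 + 542 = 2001394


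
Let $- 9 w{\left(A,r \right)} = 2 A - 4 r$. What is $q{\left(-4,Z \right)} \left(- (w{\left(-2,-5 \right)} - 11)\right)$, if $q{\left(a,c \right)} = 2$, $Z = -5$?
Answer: $\frac{230}{9} \approx 25.556$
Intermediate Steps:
$w{\left(A,r \right)} = - \frac{2 A}{9} + \frac{4 r}{9}$ ($w{\left(A,r \right)} = - \frac{2 A - 4 r}{9} = - \frac{- 4 r + 2 A}{9} = - \frac{2 A}{9} + \frac{4 r}{9}$)
$q{\left(-4,Z \right)} \left(- (w{\left(-2,-5 \right)} - 11)\right) = 2 \left(- (\left(\left(- \frac{2}{9}\right) \left(-2\right) + \frac{4}{9} \left(-5\right)\right) - 11)\right) = 2 \left(- (\left(\frac{4}{9} - \frac{20}{9}\right) - 11)\right) = 2 \left(- (- \frac{16}{9} - 11)\right) = 2 \left(\left(-1\right) \left(- \frac{115}{9}\right)\right) = 2 \cdot \frac{115}{9} = \frac{230}{9}$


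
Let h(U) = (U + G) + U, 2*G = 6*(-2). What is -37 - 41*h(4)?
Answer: -119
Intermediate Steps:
G = -6 (G = (6*(-2))/2 = (½)*(-12) = -6)
h(U) = -6 + 2*U (h(U) = (U - 6) + U = (-6 + U) + U = -6 + 2*U)
-37 - 41*h(4) = -37 - 41*(-6 + 2*4) = -37 - 41*(-6 + 8) = -37 - 41*2 = -37 - 82 = -119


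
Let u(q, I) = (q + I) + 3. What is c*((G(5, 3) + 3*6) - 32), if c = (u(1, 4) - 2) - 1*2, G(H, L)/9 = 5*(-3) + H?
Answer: -416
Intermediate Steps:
G(H, L) = -135 + 9*H (G(H, L) = 9*(5*(-3) + H) = 9*(-15 + H) = -135 + 9*H)
u(q, I) = 3 + I + q (u(q, I) = (I + q) + 3 = 3 + I + q)
c = 4 (c = ((3 + 4 + 1) - 2) - 1*2 = (8 - 2) - 2 = 6 - 2 = 4)
c*((G(5, 3) + 3*6) - 32) = 4*(((-135 + 9*5) + 3*6) - 32) = 4*(((-135 + 45) + 18) - 32) = 4*((-90 + 18) - 32) = 4*(-72 - 32) = 4*(-104) = -416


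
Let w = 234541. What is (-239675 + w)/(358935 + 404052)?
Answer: -5134/762987 ≈ -0.0067288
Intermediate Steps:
(-239675 + w)/(358935 + 404052) = (-239675 + 234541)/(358935 + 404052) = -5134/762987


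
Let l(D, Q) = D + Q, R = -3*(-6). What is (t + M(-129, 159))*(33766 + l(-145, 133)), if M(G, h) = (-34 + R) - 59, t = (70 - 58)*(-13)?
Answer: -7797174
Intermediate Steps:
R = 18
t = -156 (t = 12*(-13) = -156)
M(G, h) = -75 (M(G, h) = (-34 + 18) - 59 = -16 - 59 = -75)
(t + M(-129, 159))*(33766 + l(-145, 133)) = (-156 - 75)*(33766 + (-145 + 133)) = -231*(33766 - 12) = -231*33754 = -7797174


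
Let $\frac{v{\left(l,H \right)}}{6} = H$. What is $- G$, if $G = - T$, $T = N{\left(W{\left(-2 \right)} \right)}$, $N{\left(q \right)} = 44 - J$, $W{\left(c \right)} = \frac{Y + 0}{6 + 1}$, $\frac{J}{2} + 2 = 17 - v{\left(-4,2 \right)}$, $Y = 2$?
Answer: $38$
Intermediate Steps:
$v{\left(l,H \right)} = 6 H$
$J = 6$ ($J = -4 + 2 \left(17 - 6 \cdot 2\right) = -4 + 2 \left(17 - 12\right) = -4 + 2 \cdot 5 = -4 + 10 = 6$)
$W{\left(c \right)} = \frac{2}{7}$ ($W{\left(c \right)} = \frac{2 + 0}{6 + 1} = \frac{2}{7}$)
$N{\left(q \right)} = 38$ ($N{\left(q \right)} = 44 - 6 = 38$)
$T = 38$
$G = -38$ ($G = \left(-1\right) 38 = -38$)
$- G = \left(-1\right) \left(-38\right) = 38$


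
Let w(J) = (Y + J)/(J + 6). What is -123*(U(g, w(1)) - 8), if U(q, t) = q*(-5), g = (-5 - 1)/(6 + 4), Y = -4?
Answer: 615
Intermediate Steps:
w(J) = (-4 + J)/(6 + J) (w(J) = (-4 + J)/(J + 6) = (-4 + J)/(6 + J))
g = -3/5 (g = -6/10 = -6*1/10 = -3/5 ≈ -0.60000)
U(q, t) = -5*q
-123*(U(g, w(1)) - 8) = -123*(-5*(-3/5) - 8) = -123*(3 - 8) = -123*(-5) = 615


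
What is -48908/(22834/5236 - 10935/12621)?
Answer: -76952727544/5498387 ≈ -13996.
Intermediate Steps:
-48908/(22834/5236 - 10935/12621) = -48908/(22834*(1/5236) - 10935*1/12621) = -48908/(1631/374 - 3645/4207) = -48908/5498387/1573418 = -48908*1573418/5498387 = -76952727544/5498387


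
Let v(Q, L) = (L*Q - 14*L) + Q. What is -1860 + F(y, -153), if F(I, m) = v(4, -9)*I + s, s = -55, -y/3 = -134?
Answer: 35873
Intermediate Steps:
y = 402 (y = -3*(-134) = 402)
v(Q, L) = Q - 14*L + L*Q (v(Q, L) = (-14*L + L*Q) + Q = Q - 14*L + L*Q)
F(I, m) = -55 + 94*I (F(I, m) = (4 - 14*(-9) - 9*4)*I - 55 = (4 + 126 - 36)*I - 55 = 94*I - 55 = -55 + 94*I)
-1860 + F(y, -153) = -1860 + (-55 + 94*402) = -1860 + (-55 + 37788) = -1860 + 37733 = 35873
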